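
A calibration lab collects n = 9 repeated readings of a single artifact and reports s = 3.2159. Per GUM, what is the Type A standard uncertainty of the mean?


u_A = s / sqrt(n)
u_A = 3.2159 / sqrt(9)
u_A = 3.2159 / 3
u_A = 1.0720

1.0720


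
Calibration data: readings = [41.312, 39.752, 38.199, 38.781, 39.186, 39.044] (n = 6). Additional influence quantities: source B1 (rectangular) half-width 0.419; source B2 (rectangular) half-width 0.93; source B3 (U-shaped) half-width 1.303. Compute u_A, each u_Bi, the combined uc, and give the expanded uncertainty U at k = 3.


mean = (41.312 + 39.752 + 38.199 + 38.781 + 39.186 + 39.044) / 6 = 39.379
s = sqrt(sum((x - mean)^2)/(n-1)) = 1.0747182
u_A = s / sqrt(n) = 1.0747182 / sqrt(6) = 0.43875187
u_B1 = 0.419 / sqrt(3) = 0.24190976
u_B2 = 0.93 / sqrt(3) = 0.53693575
u_B3 = 1.303 / sqrt(2) = 0.92136014
uc = sqrt(0.43875187^2 + 0.24190976^2 + 0.53693575^2 + 0.92136014^2) = 1.1782309
U = k * uc = 3 * 1.1782309
U = 3.5347

3.5347


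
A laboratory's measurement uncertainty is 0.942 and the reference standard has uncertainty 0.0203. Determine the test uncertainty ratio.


TUR = u_lab / u_ref
= 0.942 / 0.0203
= 46.4039

46.4039


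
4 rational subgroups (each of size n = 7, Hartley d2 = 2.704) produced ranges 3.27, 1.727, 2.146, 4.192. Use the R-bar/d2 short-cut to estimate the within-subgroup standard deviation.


R_bar = (3.27 + 1.727 + 2.146 + 4.192) / 4
R_bar = 11.335 / 4 = 2.83375
sigma_hat = R_bar / d2 = 2.83375 / 2.704 = 1.0480

1.0480


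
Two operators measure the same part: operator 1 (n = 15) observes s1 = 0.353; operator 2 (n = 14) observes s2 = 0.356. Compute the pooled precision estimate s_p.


s_p = sqrt(((n1-1)*s1^2 + (n2-1)*s2^2) / (n1+n2-2))
numerator = (15-1)*0.353^2 + (14-1)*0.356^2 = 1.744526 + 1.647568 = 3.392094
denominator = 15 + 14 - 2 = 27
s_p^2 = 3.392094 / 27 = 0.12563311
s_p = sqrt(0.12563311) = 0.3544

0.3544


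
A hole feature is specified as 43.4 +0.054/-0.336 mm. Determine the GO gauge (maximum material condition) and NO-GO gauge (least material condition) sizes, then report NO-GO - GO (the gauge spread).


GO = nominal - lower_tol (smallest hole = maximum material condition)
GO = 43.4 - 0.336 = 43.064
NO-GO = nominal + upper_tol (largest hole = least material condition)
NO-GO = 43.4 + 0.054 = 43.454
spread = NO-GO - GO = 43.454 - 43.064 = 0.3900

0.3900


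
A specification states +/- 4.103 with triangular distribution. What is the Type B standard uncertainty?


u_B = half_width / sqrt(6)
u_B = 4.103 / 2.4494897
u_B = 1.6750

1.6750


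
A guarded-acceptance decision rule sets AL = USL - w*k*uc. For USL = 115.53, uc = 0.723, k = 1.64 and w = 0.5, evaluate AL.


U = k * uc = 1.64 * 0.723 = 1.18572
guard band g = w * U = 0.5 * 1.18572 = 0.59286
AL = USL - g = 115.53 - 0.59286
AL = 114.9371

114.9371


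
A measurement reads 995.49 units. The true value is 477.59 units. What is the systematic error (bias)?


Systematic error = measured - true
= 995.49 - 477.59
= 517.9000

517.9000


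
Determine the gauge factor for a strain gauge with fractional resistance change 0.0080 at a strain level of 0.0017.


GF = (dR/R) / epsilon
= 0.0080 / 0.0017
= 4.7059

4.7059


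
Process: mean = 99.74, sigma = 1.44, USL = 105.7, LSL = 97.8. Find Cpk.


Cpu = (USL - mean) / (3*sigma) = (105.7 - 99.74) / (3*1.44) = 1.3796
Cpl = (mean - LSL) / (3*sigma) = (99.74 - 97.8) / (3*1.44) = 0.4491
Cpk = min(Cpu, Cpl) = 0.4491

0.4491


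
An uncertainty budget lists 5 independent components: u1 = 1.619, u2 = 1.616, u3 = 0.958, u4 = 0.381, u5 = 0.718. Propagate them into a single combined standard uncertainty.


uc = sqrt(1.619^2 + 1.616^2 + 0.958^2 + 0.381^2 + 0.718^2)
uc = sqrt(6.811066)
uc = 2.6098

2.6098


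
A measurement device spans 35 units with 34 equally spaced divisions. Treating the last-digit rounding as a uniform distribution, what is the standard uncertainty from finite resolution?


resolution = range / divisions
resolution = 35 / 34 = 1.0294118
u_res = resolution / (2*sqrt(3))
u_res = 1.0294118 / 3.4641016
u_res = 0.2972

0.2972


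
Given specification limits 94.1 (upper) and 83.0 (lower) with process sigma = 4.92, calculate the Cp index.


Cp = (USL - LSL) / (6 * sigma)
= (94.1 - 83.0) / (6 * 4.92)
= 11.1000 / 29.5200
= 0.3760

0.3760


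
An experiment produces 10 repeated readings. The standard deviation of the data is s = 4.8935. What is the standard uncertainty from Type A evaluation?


u_A = s / sqrt(n)
u_A = 4.8935 / sqrt(10)
u_A = 4.8935 / 3.1622777
u_A = 1.5475

1.5475


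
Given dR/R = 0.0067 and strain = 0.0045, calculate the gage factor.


GF = (dR/R) / epsilon
= 0.0067 / 0.0045
= 1.4889

1.4889


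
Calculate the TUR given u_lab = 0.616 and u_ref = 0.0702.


TUR = u_lab / u_ref
= 0.616 / 0.0702
= 8.7749

8.7749


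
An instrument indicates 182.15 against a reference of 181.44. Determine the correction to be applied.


Correction = standard - reading
= 181.44 - 182.15
= -0.7100

-0.7100


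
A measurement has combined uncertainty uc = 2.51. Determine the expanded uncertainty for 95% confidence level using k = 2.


U = k * uc
U = 2 * 2.51
U = 5.0200

5.0200


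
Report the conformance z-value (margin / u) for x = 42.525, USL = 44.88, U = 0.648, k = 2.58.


u = U / k = 0.648 / 2.58 = 0.25116279
margin = |USL - x| = |44.88 - 42.525| = 2.355
z = margin / u = 2.355 / 0.25116279
z = 9.3764

9.3764


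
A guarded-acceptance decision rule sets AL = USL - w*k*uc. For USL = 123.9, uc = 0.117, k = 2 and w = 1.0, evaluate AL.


U = k * uc = 2 * 0.117 = 0.234
guard band g = w * U = 1.0 * 0.234 = 0.234
AL = USL - g = 123.9 - 0.234
AL = 123.6660

123.6660


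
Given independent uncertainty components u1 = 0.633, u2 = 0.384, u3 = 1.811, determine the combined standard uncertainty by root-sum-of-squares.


uc = sqrt(0.633^2 + 0.384^2 + 1.811^2)
uc = sqrt(3.827866)
uc = 1.9565

1.9565


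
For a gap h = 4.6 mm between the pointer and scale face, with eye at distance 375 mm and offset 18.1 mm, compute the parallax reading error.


error = h * offset / d
= 4.6 * 18.1 / 375
= 0.2220

0.2220


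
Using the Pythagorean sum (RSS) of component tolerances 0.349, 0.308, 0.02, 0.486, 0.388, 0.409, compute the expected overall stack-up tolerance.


RSS = sqrt(0.349^2 + 0.308^2 + 0.02^2 + 0.486^2 + 0.388^2 + 0.409^2)
= sqrt(0.771086)
= 0.8781

0.8781


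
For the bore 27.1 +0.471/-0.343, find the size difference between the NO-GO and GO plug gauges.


GO = nominal - lower_tol (smallest hole = maximum material condition)
GO = 27.1 - 0.343 = 26.757
NO-GO = nominal + upper_tol (largest hole = least material condition)
NO-GO = 27.1 + 0.471 = 27.571
spread = NO-GO - GO = 27.571 - 26.757 = 0.8140

0.8140


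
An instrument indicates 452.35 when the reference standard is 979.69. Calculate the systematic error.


Systematic error = measured - true
= 452.35 - 979.69
= -527.3400

-527.3400


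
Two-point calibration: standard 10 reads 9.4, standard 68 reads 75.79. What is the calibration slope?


slope = (y2 - y1) / (x2 - x1)
= (75.79 - 9.4) / (68 - 10)
= 66.3900 / 58
= 1.1447

1.1447


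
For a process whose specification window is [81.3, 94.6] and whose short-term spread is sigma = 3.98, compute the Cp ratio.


Cp = (USL - LSL) / (6 * sigma)
= (94.6 - 81.3) / (6 * 3.98)
= 13.3000 / 23.8800
= 0.5570

0.5570


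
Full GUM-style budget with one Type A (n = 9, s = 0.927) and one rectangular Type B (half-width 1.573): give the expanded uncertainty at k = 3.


u_A = s / sqrt(n) = 0.927 / sqrt(9) = 0.309
u_B = half_width / sqrt(3) = 1.573 / sqrt(3) = 0.90817197
uc = sqrt(u_A^2 + u_B^2) = sqrt(0.309^2 + 0.90817197^2) = 0.95930044
U = k * uc = 3 * 0.95930044
U = 2.8779

2.8779


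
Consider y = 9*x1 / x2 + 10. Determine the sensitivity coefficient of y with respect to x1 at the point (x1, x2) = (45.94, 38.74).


y = 9*x1 / x2 + 10
dy/dx1 = 9/x2
Evaluate at x2 = 38.74: c1 = 9 / 38.74
c1 = 0.2323

0.2323


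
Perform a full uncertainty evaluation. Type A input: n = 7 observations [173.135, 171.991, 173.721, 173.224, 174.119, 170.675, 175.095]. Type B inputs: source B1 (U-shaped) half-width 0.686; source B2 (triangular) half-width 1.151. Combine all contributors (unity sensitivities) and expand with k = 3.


mean = (173.135 + 171.991 + 173.721 + 173.224 + 174.119 + 170.675 + 175.095) / 7 = 173.1371429
s = sqrt(sum((x - mean)^2)/(n-1)) = 1.4446151
u_A = s / sqrt(n) = 1.4446151 / sqrt(7) = 0.54601318
u_B1 = 0.686 / sqrt(2) = 0.48507525
u_B2 = 1.151 / sqrt(6) = 0.46989378
uc = sqrt(0.54601318^2 + 0.48507525^2 + 0.46989378^2) = 0.86846333
U = k * uc = 3 * 0.86846333
U = 2.6054

2.6054


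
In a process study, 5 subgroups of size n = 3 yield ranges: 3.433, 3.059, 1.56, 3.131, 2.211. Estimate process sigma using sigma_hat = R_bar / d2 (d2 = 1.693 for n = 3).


R_bar = (3.433 + 3.059 + 1.56 + 3.131 + 2.211) / 5
R_bar = 13.394 / 5 = 2.6788
sigma_hat = R_bar / d2 = 2.6788 / 1.693 = 1.5823

1.5823


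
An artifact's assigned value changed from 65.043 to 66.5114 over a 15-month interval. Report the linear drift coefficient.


rate = (v2 - v1) / months
= (66.5114 - 65.043) / 15
= 1.4684 / 15
= 0.0979

0.0979


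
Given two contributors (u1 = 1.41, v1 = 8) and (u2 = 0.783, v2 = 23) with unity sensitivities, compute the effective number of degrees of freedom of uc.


uc = sqrt(u1^2 + u2^2) = sqrt(1.41^2 + 0.783^2) = 1.6128202
v_eff = uc^4 / (u1^4/v1 + u2^4/v2)
= 1.6128202^4 / (1.41^4/8 + 0.783^4/23)
= 6.7661842 / 0.51041023
v_eff = 13.2564

13.2564


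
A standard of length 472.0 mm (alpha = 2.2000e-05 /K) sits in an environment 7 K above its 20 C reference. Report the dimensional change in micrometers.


dL = L * alpha * dT
= 472.0 * 2.2000e-05 * 7
= 0.0726880 mm
dL_um = 0.0726880 * 1000 = 72.6880 um

72.6880


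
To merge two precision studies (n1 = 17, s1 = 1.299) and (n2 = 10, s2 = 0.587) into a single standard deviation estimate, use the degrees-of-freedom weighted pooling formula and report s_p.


s_p = sqrt(((n1-1)*s1^2 + (n2-1)*s2^2) / (n1+n2-2))
numerator = (17-1)*1.299^2 + (10-1)*0.587^2 = 26.998416 + 3.101121 = 30.099537
denominator = 17 + 10 - 2 = 25
s_p^2 = 30.099537 / 25 = 1.2039815
s_p = sqrt(1.2039815) = 1.0973

1.0973


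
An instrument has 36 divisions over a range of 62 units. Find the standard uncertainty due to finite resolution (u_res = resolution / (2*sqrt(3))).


resolution = range / divisions
resolution = 62 / 36 = 1.7222222
u_res = resolution / (2*sqrt(3))
u_res = 1.7222222 / 3.4641016
u_res = 0.4972

0.4972


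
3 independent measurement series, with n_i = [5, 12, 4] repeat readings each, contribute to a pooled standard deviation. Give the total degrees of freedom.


nu = sum_i (n_i - 1)
nu = ((5 - 1) + (12 - 1) + (4 - 1))
nu = 4 + 11 + 3
nu = 18

18


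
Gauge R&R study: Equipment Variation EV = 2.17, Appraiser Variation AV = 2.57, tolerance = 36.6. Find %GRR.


GRR = sqrt(EV^2 + AV^2) = sqrt(2.17^2 + 2.57^2) = 3.3635993
%GRR = GRR / tol * 100 = 3.3635993 / 36.6 * 100
%GRR = 9.1902

9.1902


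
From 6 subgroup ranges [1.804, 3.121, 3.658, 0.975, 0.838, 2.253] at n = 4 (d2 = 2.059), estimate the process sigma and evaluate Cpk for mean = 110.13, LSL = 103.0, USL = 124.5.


R_bar = (1.804 + 3.121 + 3.658 + 0.975 + 0.838 + 2.253) / 6 = 2.1081667
sigma = R_bar / d2 = 2.1081667 / 2.059 = 1.0238789
Cp = (USL - LSL)/(6*sigma) = (124.5 - 103.0)/(6*1.0238789) = 3.4998
Cpu = (124.5 - 110.13)/(3*1.0238789) = 4.6783
Cpl = (110.13 - 103.0)/(3*1.0238789) = 2.3212
Cpk = min(Cpu, Cpl) = 2.3212

2.3212


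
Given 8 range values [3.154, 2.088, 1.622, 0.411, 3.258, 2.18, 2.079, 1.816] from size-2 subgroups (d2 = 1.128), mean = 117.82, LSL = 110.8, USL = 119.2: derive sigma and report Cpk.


R_bar = (3.154 + 2.088 + 1.622 + 0.411 + 3.258 + 2.18 + 2.079 + 1.816) / 8 = 2.076
sigma = R_bar / d2 = 2.076 / 1.128 = 1.8404255
Cp = (USL - LSL)/(6*sigma) = (119.2 - 110.8)/(6*1.8404255) = 0.7607
Cpu = (119.2 - 117.82)/(3*1.8404255) = 0.2499
Cpl = (117.82 - 110.8)/(3*1.8404255) = 1.2714
Cpk = min(Cpu, Cpl) = 0.2499

0.2499


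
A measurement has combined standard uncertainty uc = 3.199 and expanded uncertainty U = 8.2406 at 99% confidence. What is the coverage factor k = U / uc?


k = U / uc
k = 8.2406 / 3.199
k = 2.576

2.576


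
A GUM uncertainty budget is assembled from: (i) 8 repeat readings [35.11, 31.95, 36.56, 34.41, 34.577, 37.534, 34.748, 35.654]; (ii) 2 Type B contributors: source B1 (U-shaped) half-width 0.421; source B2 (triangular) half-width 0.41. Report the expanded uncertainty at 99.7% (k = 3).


mean = (35.11 + 31.95 + 36.56 + 34.41 + 34.577 + 37.534 + 34.748 + 35.654) / 8 = 35.067875
s = sqrt(sum((x - mean)^2)/(n-1)) = 1.6540318
u_A = s / sqrt(n) = 1.6540318 / sqrt(8) = 0.58478855
u_B1 = 0.421 / sqrt(2) = 0.29769195
u_B2 = 0.41 / sqrt(6) = 0.1673818
uc = sqrt(0.58478855^2 + 0.29769195^2 + 0.1673818^2) = 0.67721105
U = k * uc = 3 * 0.67721105
U = 2.0316

2.0316


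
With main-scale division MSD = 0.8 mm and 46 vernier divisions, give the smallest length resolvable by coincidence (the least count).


LC = MSD / n_div
= 0.8 / 46
= 0.0174

0.0174


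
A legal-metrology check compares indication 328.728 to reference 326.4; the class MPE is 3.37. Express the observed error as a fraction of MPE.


e = indication - reference = 328.728 - 326.4 = 2.3280
|e| = 2.3280
ratio = |e| / MPE = 2.3280 / 3.37
ratio = 0.6908

0.6908


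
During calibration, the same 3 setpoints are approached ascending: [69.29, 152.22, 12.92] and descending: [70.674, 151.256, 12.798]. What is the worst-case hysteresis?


|69.29 - 70.674| = 1.3840
|152.22 - 151.256| = 0.9640
|12.92 - 12.798| = 0.1220
hysteresis = max(diffs) = 1.3840

1.3840


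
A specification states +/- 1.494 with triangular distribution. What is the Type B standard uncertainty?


u_B = half_width / sqrt(6)
u_B = 1.494 / 2.4494897
u_B = 0.6099

0.6099


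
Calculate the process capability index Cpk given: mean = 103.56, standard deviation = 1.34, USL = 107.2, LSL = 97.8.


Cpu = (USL - mean) / (3*sigma) = (107.2 - 103.56) / (3*1.34) = 0.9055
Cpl = (mean - LSL) / (3*sigma) = (103.56 - 97.8) / (3*1.34) = 1.4328
Cpk = min(Cpu, Cpl) = 0.9055

0.9055


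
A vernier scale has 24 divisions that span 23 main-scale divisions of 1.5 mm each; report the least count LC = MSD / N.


LC = MSD / n_div
= 1.5 / 24
= 0.0625

0.0625


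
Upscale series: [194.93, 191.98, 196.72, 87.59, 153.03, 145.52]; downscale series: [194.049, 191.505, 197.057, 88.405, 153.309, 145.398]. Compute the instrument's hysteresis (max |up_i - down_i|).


|194.93 - 194.049| = 0.8810
|191.98 - 191.505| = 0.4750
|196.72 - 197.057| = 0.3370
|87.59 - 88.405| = 0.8150
|153.03 - 153.309| = 0.2790
|145.52 - 145.398| = 0.1220
hysteresis = max(diffs) = 0.8810

0.8810


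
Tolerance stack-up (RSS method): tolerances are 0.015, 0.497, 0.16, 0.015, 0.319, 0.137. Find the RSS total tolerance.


RSS = sqrt(0.015^2 + 0.497^2 + 0.16^2 + 0.015^2 + 0.319^2 + 0.137^2)
= sqrt(0.393589)
= 0.6274

0.6274


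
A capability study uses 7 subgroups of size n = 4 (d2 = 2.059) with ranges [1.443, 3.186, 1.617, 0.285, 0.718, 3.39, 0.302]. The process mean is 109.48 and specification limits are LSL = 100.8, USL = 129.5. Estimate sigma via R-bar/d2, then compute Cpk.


R_bar = (1.443 + 3.186 + 1.617 + 0.285 + 0.718 + 3.39 + 0.302) / 7 = 1.563
sigma = R_bar / d2 = 1.563 / 2.059 = 0.75910636
Cp = (USL - LSL)/(6*sigma) = (129.5 - 100.8)/(6*0.75910636) = 6.3013
Cpu = (129.5 - 109.48)/(3*0.75910636) = 8.7910
Cpl = (109.48 - 100.8)/(3*0.75910636) = 3.8115
Cpk = min(Cpu, Cpl) = 3.8115

3.8115


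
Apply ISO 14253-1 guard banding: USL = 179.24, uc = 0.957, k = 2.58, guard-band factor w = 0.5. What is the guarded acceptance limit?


U = k * uc = 2.58 * 0.957 = 2.46906
guard band g = w * U = 0.5 * 2.46906 = 1.23453
AL = USL - g = 179.24 - 1.23453
AL = 178.0055

178.0055


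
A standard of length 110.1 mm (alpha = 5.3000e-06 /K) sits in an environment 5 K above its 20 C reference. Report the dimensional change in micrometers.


dL = L * alpha * dT
= 110.1 * 5.3000e-06 * 5
= 0.0029177 mm
dL_um = 0.0029177 * 1000 = 2.9177 um

2.9177


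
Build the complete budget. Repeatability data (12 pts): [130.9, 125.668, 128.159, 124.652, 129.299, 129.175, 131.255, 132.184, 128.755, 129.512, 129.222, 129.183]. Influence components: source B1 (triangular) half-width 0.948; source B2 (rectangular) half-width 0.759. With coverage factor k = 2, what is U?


mean = (130.9 + 125.668 + 128.159 + 124.652 + 129.299 + 129.175 + 131.255 + 132.184 + 128.755 + 129.512 + 129.222 + 129.183) / 12 = 128.997
s = sqrt(sum((x - mean)^2)/(n-1)) = 2.1335491
u_A = s / sqrt(n) = 2.1335491 / sqrt(12) = 0.61590257
u_B1 = 0.948 / sqrt(6) = 0.38701938
u_B2 = 0.759 / sqrt(3) = 0.43820885
uc = sqrt(0.61590257^2 + 0.38701938^2 + 0.43820885^2) = 0.84920373
U = k * uc = 2 * 0.84920373
U = 1.6984

1.6984


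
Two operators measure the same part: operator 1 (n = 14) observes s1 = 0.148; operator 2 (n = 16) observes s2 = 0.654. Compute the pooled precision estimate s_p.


s_p = sqrt(((n1-1)*s1^2 + (n2-1)*s2^2) / (n1+n2-2))
numerator = (14-1)*0.148^2 + (16-1)*0.654^2 = 0.284752 + 6.41574 = 6.700492
denominator = 14 + 16 - 2 = 28
s_p^2 = 6.700492 / 28 = 0.23930329
s_p = sqrt(0.23930329) = 0.4892

0.4892


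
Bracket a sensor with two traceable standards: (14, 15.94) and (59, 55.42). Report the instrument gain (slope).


slope = (y2 - y1) / (x2 - x1)
= (55.42 - 15.94) / (59 - 14)
= 39.4800 / 45
= 0.8773

0.8773


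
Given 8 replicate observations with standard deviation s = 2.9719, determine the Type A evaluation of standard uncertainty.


u_A = s / sqrt(n)
u_A = 2.9719 / sqrt(8)
u_A = 2.9719 / 2.8284271
u_A = 1.0507

1.0507


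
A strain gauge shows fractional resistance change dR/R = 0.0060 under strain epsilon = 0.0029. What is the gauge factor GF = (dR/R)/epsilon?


GF = (dR/R) / epsilon
= 0.0060 / 0.0029
= 2.0690

2.0690


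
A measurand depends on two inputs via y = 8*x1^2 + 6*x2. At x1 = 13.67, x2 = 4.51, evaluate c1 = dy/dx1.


y = 8*x1^2 + 6*x2
dy/dx1 = 2*8*x1
Evaluate at x1 = 13.67: c1 = 16 * 13.67
c1 = 218.7200

218.7200


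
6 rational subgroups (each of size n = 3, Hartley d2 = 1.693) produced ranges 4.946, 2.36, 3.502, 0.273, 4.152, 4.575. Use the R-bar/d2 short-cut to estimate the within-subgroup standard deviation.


R_bar = (4.946 + 2.36 + 3.502 + 0.273 + 4.152 + 4.575) / 6
R_bar = 19.808 / 6 = 3.3013333
sigma_hat = R_bar / d2 = 3.3013333 / 1.693 = 1.9500

1.9500


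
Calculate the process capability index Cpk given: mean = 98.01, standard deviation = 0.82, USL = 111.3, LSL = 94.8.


Cpu = (USL - mean) / (3*sigma) = (111.3 - 98.01) / (3*0.82) = 5.4024
Cpl = (mean - LSL) / (3*sigma) = (98.01 - 94.8) / (3*0.82) = 1.3049
Cpk = min(Cpu, Cpl) = 1.3049

1.3049


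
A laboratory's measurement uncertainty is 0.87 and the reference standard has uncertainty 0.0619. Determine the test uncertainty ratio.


TUR = u_lab / u_ref
= 0.87 / 0.0619
= 14.0549

14.0549


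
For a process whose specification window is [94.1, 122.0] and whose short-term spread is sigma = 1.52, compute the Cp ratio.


Cp = (USL - LSL) / (6 * sigma)
= (122.0 - 94.1) / (6 * 1.52)
= 27.9000 / 9.1200
= 3.0592

3.0592


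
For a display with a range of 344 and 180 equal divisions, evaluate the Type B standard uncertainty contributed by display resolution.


resolution = range / divisions
resolution = 344 / 180 = 1.9111111
u_res = resolution / (2*sqrt(3))
u_res = 1.9111111 / 3.4641016
u_res = 0.5517

0.5517


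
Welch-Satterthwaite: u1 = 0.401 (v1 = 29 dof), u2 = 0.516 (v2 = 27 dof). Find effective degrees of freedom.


uc = sqrt(u1^2 + u2^2) = sqrt(0.401^2 + 0.516^2) = 0.65349598
v_eff = uc^4 / (u1^4/v1 + u2^4/v2)
= 0.65349598^4 / (0.401^4/29 + 0.516^4/27)
= 0.18237768 / 0.0035172585
v_eff = 51.8522

51.8522


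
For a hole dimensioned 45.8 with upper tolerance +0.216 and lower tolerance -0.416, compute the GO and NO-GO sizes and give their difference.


GO = nominal - lower_tol (smallest hole = maximum material condition)
GO = 45.8 - 0.416 = 45.384
NO-GO = nominal + upper_tol (largest hole = least material condition)
NO-GO = 45.8 + 0.216 = 46.016
spread = NO-GO - GO = 46.016 - 45.384 = 0.6320

0.6320


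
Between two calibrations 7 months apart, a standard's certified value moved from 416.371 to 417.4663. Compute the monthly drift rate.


rate = (v2 - v1) / months
= (417.4663 - 416.371) / 7
= 1.0953 / 7
= 0.1565

0.1565


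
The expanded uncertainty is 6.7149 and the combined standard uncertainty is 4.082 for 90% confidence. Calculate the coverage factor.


k = U / uc
k = 6.7149 / 4.082
k = 1.645

1.645


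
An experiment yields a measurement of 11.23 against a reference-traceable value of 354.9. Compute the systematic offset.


Systematic error = measured - true
= 11.23 - 354.9
= -343.6700

-343.6700


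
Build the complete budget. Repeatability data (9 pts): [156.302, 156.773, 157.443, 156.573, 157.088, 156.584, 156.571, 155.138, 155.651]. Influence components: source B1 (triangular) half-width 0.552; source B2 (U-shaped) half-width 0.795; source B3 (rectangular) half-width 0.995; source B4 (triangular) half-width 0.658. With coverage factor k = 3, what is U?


mean = (156.302 + 156.773 + 157.443 + 156.573 + 157.088 + 156.584 + 156.571 + 155.138 + 155.651) / 9 = 156.4581111
s = sqrt(sum((x - mean)^2)/(n-1)) = 0.70055379
u_A = s / sqrt(n) = 0.70055379 / sqrt(9) = 0.23351793
u_B1 = 0.552 / sqrt(6) = 0.22535306
u_B2 = 0.795 / sqrt(2) = 0.56214989
u_B3 = 0.995 / sqrt(3) = 0.57446352
u_B4 = 0.658 / sqrt(6) = 0.26862738
uc = sqrt(0.23351793^2 + 0.22535306^2 + 0.56214989^2 + 0.57446352^2 + 0.26862738^2) = 0.90746687
U = k * uc = 3 * 0.90746687
U = 2.7224

2.7224


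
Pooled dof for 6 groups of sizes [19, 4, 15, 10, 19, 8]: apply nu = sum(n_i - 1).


nu = sum_i (n_i - 1)
nu = ((19 - 1) + (4 - 1) + (15 - 1) + (10 - 1) + (19 - 1) + (8 - 1))
nu = 18 + 3 + 14 + 9 + 18 + 7
nu = 69

69


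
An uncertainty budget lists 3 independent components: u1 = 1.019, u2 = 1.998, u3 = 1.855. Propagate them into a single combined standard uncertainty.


uc = sqrt(1.019^2 + 1.998^2 + 1.855^2)
uc = sqrt(8.47139)
uc = 2.9106

2.9106


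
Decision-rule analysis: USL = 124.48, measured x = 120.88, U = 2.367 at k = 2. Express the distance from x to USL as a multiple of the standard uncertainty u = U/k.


u = U / k = 2.367 / 2 = 1.1835
margin = |USL - x| = |124.48 - 120.88| = 3.6
z = margin / u = 3.6 / 1.1835
z = 3.0418

3.0418


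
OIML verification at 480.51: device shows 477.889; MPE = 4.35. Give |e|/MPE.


e = indication - reference = 477.889 - 480.51 = -2.6210
|e| = 2.6210
ratio = |e| / MPE = 2.6210 / 4.35
ratio = 0.6025

0.6025


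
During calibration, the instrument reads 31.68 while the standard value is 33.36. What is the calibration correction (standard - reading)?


Correction = standard - reading
= 33.36 - 31.68
= 1.6800

1.6800


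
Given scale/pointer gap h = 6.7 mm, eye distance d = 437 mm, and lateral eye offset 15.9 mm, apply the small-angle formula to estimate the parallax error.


error = h * offset / d
= 6.7 * 15.9 / 437
= 0.2438

0.2438


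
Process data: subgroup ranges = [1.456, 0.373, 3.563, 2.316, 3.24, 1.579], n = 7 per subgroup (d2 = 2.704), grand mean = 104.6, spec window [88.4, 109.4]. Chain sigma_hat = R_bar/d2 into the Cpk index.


R_bar = (1.456 + 0.373 + 3.563 + 2.316 + 3.24 + 1.579) / 6 = 2.0878333
sigma = R_bar / d2 = 2.0878333 / 2.704 = 0.7721277
Cp = (USL - LSL)/(6*sigma) = (109.4 - 88.4)/(6*0.7721277) = 4.5329
Cpu = (109.4 - 104.6)/(3*0.7721277) = 2.0722
Cpl = (104.6 - 88.4)/(3*0.7721277) = 6.9937
Cpk = min(Cpu, Cpl) = 2.0722

2.0722


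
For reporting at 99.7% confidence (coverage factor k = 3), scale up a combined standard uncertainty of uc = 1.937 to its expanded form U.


U = k * uc
U = 3 * 1.937
U = 5.8110

5.8110


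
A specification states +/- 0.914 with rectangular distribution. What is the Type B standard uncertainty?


u_B = half_width / sqrt(3)
u_B = 0.914 / 1.7320508
u_B = 0.5277

0.5277


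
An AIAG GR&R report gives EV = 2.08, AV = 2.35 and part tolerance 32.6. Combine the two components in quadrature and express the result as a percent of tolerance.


GRR = sqrt(EV^2 + AV^2) = sqrt(2.08^2 + 2.35^2) = 3.1382957
%GRR = GRR / tol * 100 = 3.1382957 / 32.6 * 100
%GRR = 9.6267

9.6267


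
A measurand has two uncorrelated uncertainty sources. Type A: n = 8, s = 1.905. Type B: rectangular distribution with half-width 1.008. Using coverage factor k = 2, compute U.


u_A = s / sqrt(n) = 1.905 / sqrt(8) = 0.67351921
u_B = half_width / sqrt(3) = 1.008 / sqrt(3) = 0.58196907
uc = sqrt(u_A^2 + u_B^2) = sqrt(0.67351921^2 + 0.58196907^2) = 0.89012141
U = k * uc = 2 * 0.89012141
U = 1.7802

1.7802


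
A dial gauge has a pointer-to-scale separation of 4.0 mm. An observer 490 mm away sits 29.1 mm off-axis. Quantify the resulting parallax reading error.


error = h * offset / d
= 4.0 * 29.1 / 490
= 0.2376

0.2376


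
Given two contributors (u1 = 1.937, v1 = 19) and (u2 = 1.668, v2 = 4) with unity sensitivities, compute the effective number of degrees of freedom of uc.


uc = sqrt(u1^2 + u2^2) = sqrt(1.937^2 + 1.668^2) = 2.5562068
v_eff = uc^4 / (u1^4/v1 + u2^4/v2)
= 2.5562068^4 / (1.937^4/19 + 1.668^4/4)
= 42.695681 / 2.6761016
v_eff = 15.9544

15.9544


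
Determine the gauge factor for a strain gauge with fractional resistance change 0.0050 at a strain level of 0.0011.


GF = (dR/R) / epsilon
= 0.0050 / 0.0011
= 4.5455

4.5455


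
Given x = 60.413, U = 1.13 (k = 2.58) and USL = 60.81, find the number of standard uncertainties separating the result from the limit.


u = U / k = 1.13 / 2.58 = 0.4379845
margin = |USL - x| = |60.81 - 60.413| = 0.397
z = margin / u = 0.397 / 0.4379845
z = 0.9064

0.9064


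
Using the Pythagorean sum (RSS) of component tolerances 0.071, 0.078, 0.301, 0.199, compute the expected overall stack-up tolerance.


RSS = sqrt(0.071^2 + 0.078^2 + 0.301^2 + 0.199^2)
= sqrt(0.141327)
= 0.3759

0.3759


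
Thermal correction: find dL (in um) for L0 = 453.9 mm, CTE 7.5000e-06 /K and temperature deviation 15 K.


dL = L * alpha * dT
= 453.9 * 7.5000e-06 * 15
= 0.0510637 mm
dL_um = 0.0510637 * 1000 = 51.0637 um

51.0637


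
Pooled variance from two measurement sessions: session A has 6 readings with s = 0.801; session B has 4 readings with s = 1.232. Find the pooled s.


s_p = sqrt(((n1-1)*s1^2 + (n2-1)*s2^2) / (n1+n2-2))
numerator = (6-1)*0.801^2 + (4-1)*1.232^2 = 3.208005 + 4.553472 = 7.761477
denominator = 6 + 4 - 2 = 8
s_p^2 = 7.761477 / 8 = 0.97018463
s_p = sqrt(0.97018463) = 0.9850

0.9850


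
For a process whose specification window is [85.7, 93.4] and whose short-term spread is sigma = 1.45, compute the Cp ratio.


Cp = (USL - LSL) / (6 * sigma)
= (93.4 - 85.7) / (6 * 1.45)
= 7.7000 / 8.7000
= 0.8851

0.8851


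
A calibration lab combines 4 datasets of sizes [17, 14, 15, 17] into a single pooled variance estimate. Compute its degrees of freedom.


nu = sum_i (n_i - 1)
nu = ((17 - 1) + (14 - 1) + (15 - 1) + (17 - 1))
nu = 16 + 13 + 14 + 16
nu = 59

59


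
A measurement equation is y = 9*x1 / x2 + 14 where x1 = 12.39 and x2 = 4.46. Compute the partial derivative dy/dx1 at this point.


y = 9*x1 / x2 + 14
dy/dx1 = 9/x2
Evaluate at x2 = 4.46: c1 = 9 / 4.46
c1 = 2.0179

2.0179


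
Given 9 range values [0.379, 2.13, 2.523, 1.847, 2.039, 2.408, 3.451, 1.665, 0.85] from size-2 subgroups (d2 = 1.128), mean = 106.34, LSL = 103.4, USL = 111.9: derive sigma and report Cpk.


R_bar = (0.379 + 2.13 + 2.523 + 1.847 + 2.039 + 2.408 + 3.451 + 1.665 + 0.85) / 9 = 1.9213333
sigma = R_bar / d2 = 1.9213333 / 1.128 = 1.7033097
Cp = (USL - LSL)/(6*sigma) = (111.9 - 103.4)/(6*1.7033097) = 0.8317
Cpu = (111.9 - 106.34)/(3*1.7033097) = 1.0881
Cpl = (106.34 - 103.4)/(3*1.7033097) = 0.5754
Cpk = min(Cpu, Cpl) = 0.5754

0.5754


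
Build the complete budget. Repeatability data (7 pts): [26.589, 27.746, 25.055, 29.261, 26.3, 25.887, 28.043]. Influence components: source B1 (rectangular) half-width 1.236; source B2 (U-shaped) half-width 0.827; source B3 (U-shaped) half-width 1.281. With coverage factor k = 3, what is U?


mean = (26.589 + 27.746 + 25.055 + 29.261 + 26.3 + 25.887 + 28.043) / 7 = 26.983
s = sqrt(sum((x - mean)^2)/(n-1)) = 1.4396283
u_A = s / sqrt(n) = 1.4396283 / sqrt(7) = 0.54412835
u_B1 = 1.236 / sqrt(3) = 0.71360493
u_B2 = 0.827 / sqrt(2) = 0.58477731
u_B3 = 1.281 / sqrt(2) = 0.90580379
uc = sqrt(0.54412835^2 + 0.71360493^2 + 0.58477731^2 + 0.90580379^2) = 1.4027661
U = k * uc = 3 * 1.4027661
U = 4.2083

4.2083


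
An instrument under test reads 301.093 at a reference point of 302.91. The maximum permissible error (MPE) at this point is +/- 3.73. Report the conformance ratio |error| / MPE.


e = indication - reference = 301.093 - 302.91 = -1.8170
|e| = 1.8170
ratio = |e| / MPE = 1.8170 / 3.73
ratio = 0.4871

0.4871


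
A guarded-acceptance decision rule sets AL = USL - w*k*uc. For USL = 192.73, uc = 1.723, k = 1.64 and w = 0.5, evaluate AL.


U = k * uc = 1.64 * 1.723 = 2.82572
guard band g = w * U = 0.5 * 2.82572 = 1.41286
AL = USL - g = 192.73 - 1.41286
AL = 191.3171

191.3171


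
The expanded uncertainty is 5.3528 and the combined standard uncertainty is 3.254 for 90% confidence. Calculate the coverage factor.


k = U / uc
k = 5.3528 / 3.254
k = 1.645

1.645


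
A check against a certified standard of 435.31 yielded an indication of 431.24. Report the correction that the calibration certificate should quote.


Correction = standard - reading
= 435.31 - 431.24
= 4.0700

4.0700


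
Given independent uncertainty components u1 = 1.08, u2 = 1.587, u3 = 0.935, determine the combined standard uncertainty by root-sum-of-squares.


uc = sqrt(1.08^2 + 1.587^2 + 0.935^2)
uc = sqrt(4.559194)
uc = 2.1352

2.1352


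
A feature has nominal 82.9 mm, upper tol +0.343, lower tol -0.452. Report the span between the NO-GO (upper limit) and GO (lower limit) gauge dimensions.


GO = nominal - lower_tol (smallest hole = maximum material condition)
GO = 82.9 - 0.452 = 82.448
NO-GO = nominal + upper_tol (largest hole = least material condition)
NO-GO = 82.9 + 0.343 = 83.243
spread = NO-GO - GO = 83.243 - 82.448 = 0.7950

0.7950


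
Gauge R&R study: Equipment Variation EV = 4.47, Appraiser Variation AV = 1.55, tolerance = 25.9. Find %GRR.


GRR = sqrt(EV^2 + AV^2) = sqrt(4.47^2 + 1.55^2) = 4.7311098
%GRR = GRR / tol * 100 = 4.7311098 / 25.9 * 100
%GRR = 18.2668

18.2668


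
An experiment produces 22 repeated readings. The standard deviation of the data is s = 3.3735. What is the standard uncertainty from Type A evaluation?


u_A = s / sqrt(n)
u_A = 3.3735 / sqrt(22)
u_A = 3.3735 / 4.6904158
u_A = 0.7192

0.7192


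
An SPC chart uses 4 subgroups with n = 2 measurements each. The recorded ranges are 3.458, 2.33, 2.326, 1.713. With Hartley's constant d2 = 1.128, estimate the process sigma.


R_bar = (3.458 + 2.33 + 2.326 + 1.713) / 4
R_bar = 9.827 / 4 = 2.45675
sigma_hat = R_bar / d2 = 2.45675 / 1.128 = 2.1780

2.1780


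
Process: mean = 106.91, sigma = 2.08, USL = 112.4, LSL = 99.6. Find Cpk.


Cpu = (USL - mean) / (3*sigma) = (112.4 - 106.91) / (3*2.08) = 0.8798
Cpl = (mean - LSL) / (3*sigma) = (106.91 - 99.6) / (3*2.08) = 1.1715
Cpk = min(Cpu, Cpl) = 0.8798

0.8798


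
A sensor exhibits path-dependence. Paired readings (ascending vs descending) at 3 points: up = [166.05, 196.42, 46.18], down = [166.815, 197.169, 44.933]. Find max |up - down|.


|166.05 - 166.815| = 0.7650
|196.42 - 197.169| = 0.7490
|46.18 - 44.933| = 1.2470
hysteresis = max(diffs) = 1.2470

1.2470


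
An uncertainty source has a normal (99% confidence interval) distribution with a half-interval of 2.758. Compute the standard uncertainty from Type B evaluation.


u_B = half_width / 2.576
u_B = 2.758 / 2.576
u_B = 1.0707

1.0707


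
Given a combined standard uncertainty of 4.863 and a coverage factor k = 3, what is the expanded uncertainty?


U = k * uc
U = 3 * 4.863
U = 14.5890

14.5890


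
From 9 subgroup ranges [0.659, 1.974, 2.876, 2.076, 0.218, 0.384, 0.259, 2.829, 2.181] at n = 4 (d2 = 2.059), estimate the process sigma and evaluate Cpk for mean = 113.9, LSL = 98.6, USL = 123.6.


R_bar = (0.659 + 1.974 + 2.876 + 2.076 + 0.218 + 0.384 + 0.259 + 2.829 + 2.181) / 9 = 1.4951111
sigma = R_bar / d2 = 1.4951111 / 2.059 = 0.72613458
Cp = (USL - LSL)/(6*sigma) = (123.6 - 98.6)/(6*0.72613458) = 5.7381
Cpu = (123.6 - 113.9)/(3*0.72613458) = 4.4528
Cpl = (113.9 - 98.6)/(3*0.72613458) = 7.0235
Cpk = min(Cpu, Cpl) = 4.4528

4.4528


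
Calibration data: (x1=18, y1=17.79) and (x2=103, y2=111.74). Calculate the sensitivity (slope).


slope = (y2 - y1) / (x2 - x1)
= (111.74 - 17.79) / (103 - 18)
= 93.9500 / 85
= 1.1053

1.1053


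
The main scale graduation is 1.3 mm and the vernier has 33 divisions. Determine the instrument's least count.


LC = MSD / n_div
= 1.3 / 33
= 0.0394

0.0394


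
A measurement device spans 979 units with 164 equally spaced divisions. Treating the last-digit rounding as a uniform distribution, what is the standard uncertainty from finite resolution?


resolution = range / divisions
resolution = 979 / 164 = 5.9695122
u_res = resolution / (2*sqrt(3))
u_res = 5.9695122 / 3.4641016
u_res = 1.7232

1.7232


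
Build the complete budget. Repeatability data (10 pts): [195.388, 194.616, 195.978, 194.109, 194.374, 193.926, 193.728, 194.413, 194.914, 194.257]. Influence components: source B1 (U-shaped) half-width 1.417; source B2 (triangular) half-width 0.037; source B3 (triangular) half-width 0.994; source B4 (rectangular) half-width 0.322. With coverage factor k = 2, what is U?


mean = (195.388 + 194.616 + 195.978 + 194.109 + 194.374 + 193.926 + 193.728 + 194.413 + 194.914 + 194.257) / 10 = 194.5703
s = sqrt(sum((x - mean)^2)/(n-1)) = 0.68874234
u_A = s / sqrt(n) = 0.68874234 / sqrt(10) = 0.21779945
u_B1 = 1.417 / sqrt(2) = 1.0019703
u_B2 = 0.037 / sqrt(6) = 0.015105187
u_B3 = 0.994 / sqrt(6) = 0.4057988
u_B4 = 0.322 / sqrt(3) = 0.18590679
uc = sqrt(0.21779945^2 + 1.0019703^2 + 0.015105187^2 + 0.4057988^2 + 0.18590679^2) = 1.118411
U = k * uc = 2 * 1.118411
U = 2.2368

2.2368


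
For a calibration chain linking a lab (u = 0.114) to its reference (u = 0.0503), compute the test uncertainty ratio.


TUR = u_lab / u_ref
= 0.114 / 0.0503
= 2.2664

2.2664


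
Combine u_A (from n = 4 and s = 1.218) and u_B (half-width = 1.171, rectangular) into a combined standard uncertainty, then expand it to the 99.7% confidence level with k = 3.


u_A = s / sqrt(n) = 1.218 / sqrt(4) = 0.609
u_B = half_width / sqrt(3) = 1.171 / sqrt(3) = 0.67607717
uc = sqrt(u_A^2 + u_B^2) = sqrt(0.609^2 + 0.67607717^2) = 0.90992381
U = k * uc = 3 * 0.90992381
U = 2.7298

2.7298


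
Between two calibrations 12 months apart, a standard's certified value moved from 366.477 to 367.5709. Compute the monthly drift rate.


rate = (v2 - v1) / months
= (367.5709 - 366.477) / 12
= 1.0939 / 12
= 0.0912

0.0912


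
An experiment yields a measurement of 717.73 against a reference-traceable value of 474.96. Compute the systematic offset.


Systematic error = measured - true
= 717.73 - 474.96
= 242.7700

242.7700


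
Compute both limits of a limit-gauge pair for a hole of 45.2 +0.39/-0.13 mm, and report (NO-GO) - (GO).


GO = nominal - lower_tol (smallest hole = maximum material condition)
GO = 45.2 - 0.13 = 45.07
NO-GO = nominal + upper_tol (largest hole = least material condition)
NO-GO = 45.2 + 0.39 = 45.59
spread = NO-GO - GO = 45.59 - 45.07 = 0.5200

0.5200


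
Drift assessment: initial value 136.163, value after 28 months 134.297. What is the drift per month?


rate = (v2 - v1) / months
= (134.297 - 136.163) / 28
= -1.8660 / 28
= -0.0666

-0.0666


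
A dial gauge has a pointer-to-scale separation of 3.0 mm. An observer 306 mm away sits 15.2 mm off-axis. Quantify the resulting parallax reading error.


error = h * offset / d
= 3.0 * 15.2 / 306
= 0.1490

0.1490


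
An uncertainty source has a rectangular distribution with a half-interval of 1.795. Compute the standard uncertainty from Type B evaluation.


u_B = half_width / sqrt(3)
u_B = 1.795 / 1.7320508
u_B = 1.0363

1.0363


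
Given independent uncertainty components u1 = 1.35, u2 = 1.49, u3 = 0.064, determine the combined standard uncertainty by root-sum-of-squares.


uc = sqrt(1.35^2 + 1.49^2 + 0.064^2)
uc = sqrt(4.046696)
uc = 2.0116

2.0116


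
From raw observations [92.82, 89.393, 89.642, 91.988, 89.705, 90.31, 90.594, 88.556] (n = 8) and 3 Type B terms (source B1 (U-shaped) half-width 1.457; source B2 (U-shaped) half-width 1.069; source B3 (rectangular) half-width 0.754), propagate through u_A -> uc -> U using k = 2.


mean = (92.82 + 89.393 + 89.642 + 91.988 + 89.705 + 90.31 + 90.594 + 88.556) / 8 = 90.376
s = sqrt(sum((x - mean)^2)/(n-1)) = 1.4087099
u_A = s / sqrt(n) = 1.4087099 / sqrt(8) = 0.49805416
u_B1 = 1.457 / sqrt(2) = 1.0302546
u_B2 = 1.069 / sqrt(2) = 0.75589715
u_B3 = 0.754 / sqrt(3) = 0.4353221
uc = sqrt(0.49805416^2 + 1.0302546^2 + 0.75589715^2 + 0.4353221^2) = 1.4388775
U = k * uc = 2 * 1.4388775
U = 2.8778

2.8778


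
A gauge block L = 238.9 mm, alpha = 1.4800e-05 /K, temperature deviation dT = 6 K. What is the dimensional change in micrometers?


dL = L * alpha * dT
= 238.9 * 1.4800e-05 * 6
= 0.0212143 mm
dL_um = 0.0212143 * 1000 = 21.2143 um

21.2143


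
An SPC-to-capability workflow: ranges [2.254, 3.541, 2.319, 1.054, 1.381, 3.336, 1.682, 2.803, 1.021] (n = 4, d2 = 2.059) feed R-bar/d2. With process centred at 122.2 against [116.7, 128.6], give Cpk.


R_bar = (2.254 + 3.541 + 2.319 + 1.054 + 1.381 + 3.336 + 1.682 + 2.803 + 1.021) / 9 = 2.1545556
sigma = R_bar / d2 = 2.1545556 / 2.059 = 1.0464087
Cp = (USL - LSL)/(6*sigma) = (128.6 - 116.7)/(6*1.0464087) = 1.8954
Cpu = (128.6 - 122.2)/(3*1.0464087) = 2.0387
Cpl = (122.2 - 116.7)/(3*1.0464087) = 1.7520
Cpk = min(Cpu, Cpl) = 1.7520

1.7520


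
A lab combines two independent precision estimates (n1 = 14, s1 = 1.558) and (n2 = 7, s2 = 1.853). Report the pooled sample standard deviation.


s_p = sqrt(((n1-1)*s1^2 + (n2-1)*s2^2) / (n1+n2-2))
numerator = (14-1)*1.558^2 + (7-1)*1.853^2 = 31.555732 + 20.601654 = 52.157386
denominator = 14 + 7 - 2 = 19
s_p^2 = 52.157386 / 19 = 2.7451256
s_p = sqrt(2.7451256) = 1.6568

1.6568


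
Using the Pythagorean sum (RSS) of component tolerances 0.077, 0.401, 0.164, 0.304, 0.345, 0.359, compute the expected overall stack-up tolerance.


RSS = sqrt(0.077^2 + 0.401^2 + 0.164^2 + 0.304^2 + 0.345^2 + 0.359^2)
= sqrt(0.533948)
= 0.7307

0.7307


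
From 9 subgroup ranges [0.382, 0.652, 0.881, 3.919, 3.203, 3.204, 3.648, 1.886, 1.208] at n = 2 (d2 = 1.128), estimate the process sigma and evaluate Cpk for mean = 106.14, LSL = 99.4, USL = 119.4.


R_bar = (0.382 + 0.652 + 0.881 + 3.919 + 3.203 + 3.204 + 3.648 + 1.886 + 1.208) / 9 = 2.1092222
sigma = R_bar / d2 = 2.1092222 / 1.128 = 1.8698778
Cp = (USL - LSL)/(6*sigma) = (119.4 - 99.4)/(6*1.8698778) = 1.7826
Cpu = (119.4 - 106.14)/(3*1.8698778) = 2.3638
Cpl = (106.14 - 99.4)/(3*1.8698778) = 1.2015
Cpk = min(Cpu, Cpl) = 1.2015

1.2015


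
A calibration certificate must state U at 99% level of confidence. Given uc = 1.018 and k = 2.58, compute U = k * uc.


U = k * uc
U = 2.58 * 1.018
U = 2.6264

2.6264


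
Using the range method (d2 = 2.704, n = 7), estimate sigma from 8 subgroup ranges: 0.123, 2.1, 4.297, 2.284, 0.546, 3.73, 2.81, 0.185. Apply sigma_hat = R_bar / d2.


R_bar = (0.123 + 2.1 + 4.297 + 2.284 + 0.546 + 3.73 + 2.81 + 0.185) / 8
R_bar = 16.075 / 8 = 2.009375
sigma_hat = R_bar / d2 = 2.009375 / 2.704 = 0.7431

0.7431
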